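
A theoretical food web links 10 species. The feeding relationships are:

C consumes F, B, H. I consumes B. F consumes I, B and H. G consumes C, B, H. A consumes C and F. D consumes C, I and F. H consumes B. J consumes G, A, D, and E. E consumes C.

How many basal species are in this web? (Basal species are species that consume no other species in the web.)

Basal species (no prey listed): B.
Count: 1.

1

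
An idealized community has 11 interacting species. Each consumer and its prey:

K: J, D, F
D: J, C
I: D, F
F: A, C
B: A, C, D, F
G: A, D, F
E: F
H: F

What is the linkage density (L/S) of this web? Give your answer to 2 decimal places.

There are L = 18 links among S = 11 species.
L/S = 18/11 = 1.6364 ≈ 1.64.

L/S = 1.64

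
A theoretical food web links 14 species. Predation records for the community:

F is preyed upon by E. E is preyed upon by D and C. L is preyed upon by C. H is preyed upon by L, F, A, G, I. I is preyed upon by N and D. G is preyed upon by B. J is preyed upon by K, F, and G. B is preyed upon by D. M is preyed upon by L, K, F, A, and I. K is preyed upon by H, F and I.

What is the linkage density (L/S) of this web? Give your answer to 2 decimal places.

L/S = 1.71

There are L = 24 links among S = 14 species.
L/S = 24/14 = 1.7143 ≈ 1.71.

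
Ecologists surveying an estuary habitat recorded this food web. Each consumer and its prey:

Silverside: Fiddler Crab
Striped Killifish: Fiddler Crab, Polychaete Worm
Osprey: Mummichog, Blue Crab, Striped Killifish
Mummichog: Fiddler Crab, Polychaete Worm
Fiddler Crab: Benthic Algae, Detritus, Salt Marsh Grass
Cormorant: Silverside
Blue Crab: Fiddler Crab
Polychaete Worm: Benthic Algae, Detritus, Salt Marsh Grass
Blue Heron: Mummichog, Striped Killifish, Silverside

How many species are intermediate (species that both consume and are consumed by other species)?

Intermediate species (has both prey and predators): Fiddler Crab, Polychaete Worm, Mummichog, Blue Crab, Striped Killifish, Silverside.
Count: 6.

6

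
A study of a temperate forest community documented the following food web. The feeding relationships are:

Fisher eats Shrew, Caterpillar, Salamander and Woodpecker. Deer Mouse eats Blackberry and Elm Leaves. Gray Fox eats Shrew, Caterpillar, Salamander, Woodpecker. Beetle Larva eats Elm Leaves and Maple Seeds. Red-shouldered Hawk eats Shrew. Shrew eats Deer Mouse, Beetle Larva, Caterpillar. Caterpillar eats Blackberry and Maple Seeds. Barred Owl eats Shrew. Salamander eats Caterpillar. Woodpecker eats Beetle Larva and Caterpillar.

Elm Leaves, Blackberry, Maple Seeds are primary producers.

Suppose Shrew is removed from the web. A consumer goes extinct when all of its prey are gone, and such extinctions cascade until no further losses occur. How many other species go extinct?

2

Remove Shrew.
Round 1: Barred Owl (all prey gone), Red-shouldered Hawk (all prey gone) → extinct.
No further losses. Total secondary extinctions: 2.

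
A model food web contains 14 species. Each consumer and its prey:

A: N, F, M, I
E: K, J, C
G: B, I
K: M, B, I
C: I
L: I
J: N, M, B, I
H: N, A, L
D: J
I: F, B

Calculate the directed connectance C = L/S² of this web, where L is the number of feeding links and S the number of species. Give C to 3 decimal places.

C = 0.122

The web has S = 14 species and L = 24 feeding links.
C = L / S² = 24 / 196 = 0.1224 ≈ 0.122.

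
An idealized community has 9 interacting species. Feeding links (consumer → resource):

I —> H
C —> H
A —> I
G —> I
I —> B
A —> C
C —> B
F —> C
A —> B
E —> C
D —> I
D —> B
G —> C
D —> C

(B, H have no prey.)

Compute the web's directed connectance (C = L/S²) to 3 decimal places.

C = 0.173

The web has S = 9 species and L = 14 feeding links.
C = L / S² = 14 / 81 = 0.1728 ≈ 0.173.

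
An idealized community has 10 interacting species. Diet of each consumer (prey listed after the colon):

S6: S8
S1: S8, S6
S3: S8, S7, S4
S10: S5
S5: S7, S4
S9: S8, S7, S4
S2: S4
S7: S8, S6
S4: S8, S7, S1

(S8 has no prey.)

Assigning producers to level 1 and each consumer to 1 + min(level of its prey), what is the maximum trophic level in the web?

Producers (level 1): S8.
Following each consumer down to its lowest-level prey: S8 → S7 → S5 → S10 (levels 1 through 4).
All prey of S10 (S5 3) are at level 3 or above, so S10 is at level 1 + 3 = 4.
Every consumer has at least one prey at level 3 or below, so none exceeds level 4.

4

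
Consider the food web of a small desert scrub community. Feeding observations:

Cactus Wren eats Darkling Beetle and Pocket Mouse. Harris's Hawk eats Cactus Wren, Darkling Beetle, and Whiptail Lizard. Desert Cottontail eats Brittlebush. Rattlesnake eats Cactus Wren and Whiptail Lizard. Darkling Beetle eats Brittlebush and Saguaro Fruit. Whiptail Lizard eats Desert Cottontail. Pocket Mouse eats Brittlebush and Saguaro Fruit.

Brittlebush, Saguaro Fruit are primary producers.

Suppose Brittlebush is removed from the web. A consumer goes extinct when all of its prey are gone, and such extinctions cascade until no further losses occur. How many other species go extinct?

Remove Brittlebush.
Round 1: Desert Cottontail (all prey gone) → extinct.
Round 2: Whiptail Lizard (all prey gone) → extinct.
No further losses. Total secondary extinctions: 2.

2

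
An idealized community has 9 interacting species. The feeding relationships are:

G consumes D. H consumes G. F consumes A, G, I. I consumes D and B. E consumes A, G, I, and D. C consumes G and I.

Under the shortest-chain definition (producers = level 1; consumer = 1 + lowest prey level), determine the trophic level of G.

D is a producer → level 1.
G eats D → level 2.

Trophic level 2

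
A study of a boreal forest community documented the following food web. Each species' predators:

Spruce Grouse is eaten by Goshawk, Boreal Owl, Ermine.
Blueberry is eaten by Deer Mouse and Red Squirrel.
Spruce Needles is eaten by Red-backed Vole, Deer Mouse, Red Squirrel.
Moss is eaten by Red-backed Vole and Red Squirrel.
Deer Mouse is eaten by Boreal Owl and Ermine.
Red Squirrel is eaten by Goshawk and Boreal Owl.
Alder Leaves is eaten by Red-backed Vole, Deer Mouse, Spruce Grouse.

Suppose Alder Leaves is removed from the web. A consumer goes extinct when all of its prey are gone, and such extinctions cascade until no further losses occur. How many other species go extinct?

Remove Alder Leaves.
Round 1: Spruce Grouse (all prey gone) → extinct.
No further losses. Total secondary extinctions: 1.

1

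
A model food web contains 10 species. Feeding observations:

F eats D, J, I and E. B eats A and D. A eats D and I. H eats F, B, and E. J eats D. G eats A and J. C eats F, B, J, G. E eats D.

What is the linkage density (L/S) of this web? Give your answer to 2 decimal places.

L/S = 1.90

There are L = 19 links among S = 10 species.
L/S = 19/10 = 1.9000 ≈ 1.90.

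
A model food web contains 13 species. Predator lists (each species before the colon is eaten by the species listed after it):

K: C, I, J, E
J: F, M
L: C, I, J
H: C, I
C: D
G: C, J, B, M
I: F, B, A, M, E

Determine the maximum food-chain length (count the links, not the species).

One longest chain: K → I → F.
It has 3 species and 2 links.

2 links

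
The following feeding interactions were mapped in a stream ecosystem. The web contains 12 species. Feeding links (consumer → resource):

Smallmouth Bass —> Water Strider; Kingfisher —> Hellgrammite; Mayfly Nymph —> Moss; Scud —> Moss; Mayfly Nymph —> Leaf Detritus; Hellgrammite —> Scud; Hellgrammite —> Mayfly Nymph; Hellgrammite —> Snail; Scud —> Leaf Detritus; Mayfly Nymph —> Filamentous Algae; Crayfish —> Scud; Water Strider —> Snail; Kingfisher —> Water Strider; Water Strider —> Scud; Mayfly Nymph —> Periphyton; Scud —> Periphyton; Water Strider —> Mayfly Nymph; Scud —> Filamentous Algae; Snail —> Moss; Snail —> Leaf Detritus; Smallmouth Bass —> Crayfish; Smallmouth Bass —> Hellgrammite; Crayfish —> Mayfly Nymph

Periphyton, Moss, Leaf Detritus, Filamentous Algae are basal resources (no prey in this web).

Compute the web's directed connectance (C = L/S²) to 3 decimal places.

The web has S = 12 species and L = 23 feeding links.
C = L / S² = 23 / 144 = 0.1597 ≈ 0.160.

C = 0.160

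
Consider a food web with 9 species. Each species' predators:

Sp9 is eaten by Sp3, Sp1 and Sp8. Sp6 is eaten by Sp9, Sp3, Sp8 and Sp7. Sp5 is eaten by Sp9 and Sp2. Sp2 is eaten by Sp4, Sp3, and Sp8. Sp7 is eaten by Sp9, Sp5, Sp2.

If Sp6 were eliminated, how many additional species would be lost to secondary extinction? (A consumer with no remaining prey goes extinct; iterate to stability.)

8

Remove Sp6.
Round 1: Sp7 (all prey gone) → extinct.
Round 2: Sp5 (all prey gone) → extinct.
Round 3: Sp2 (all prey gone), Sp9 (all prey gone) → extinct.
Round 4: Sp3 (all prey gone), Sp8 (all prey gone), Sp1 (all prey gone), Sp4 (all prey gone) → extinct.
No further losses. Total secondary extinctions: 8.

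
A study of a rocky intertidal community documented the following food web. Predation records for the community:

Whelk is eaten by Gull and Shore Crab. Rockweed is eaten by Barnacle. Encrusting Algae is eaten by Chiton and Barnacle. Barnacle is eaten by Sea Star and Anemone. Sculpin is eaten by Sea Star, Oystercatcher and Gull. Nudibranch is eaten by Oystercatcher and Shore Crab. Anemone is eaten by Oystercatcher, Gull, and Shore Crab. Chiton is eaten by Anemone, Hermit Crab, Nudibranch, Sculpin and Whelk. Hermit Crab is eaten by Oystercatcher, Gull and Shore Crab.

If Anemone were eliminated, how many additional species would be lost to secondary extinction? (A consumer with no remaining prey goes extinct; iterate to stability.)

Remove Anemone.
Every predator of it retains at least one other prey: Gull still has Sculpin, Whelk, Hermit Crab; Shore Crab still has Nudibranch, Whelk, Hermit Crab; Oystercatcher still has Nudibranch, Sculpin, Hermit Crab.
No consumer loses all prey, so no secondary extinctions occur.

0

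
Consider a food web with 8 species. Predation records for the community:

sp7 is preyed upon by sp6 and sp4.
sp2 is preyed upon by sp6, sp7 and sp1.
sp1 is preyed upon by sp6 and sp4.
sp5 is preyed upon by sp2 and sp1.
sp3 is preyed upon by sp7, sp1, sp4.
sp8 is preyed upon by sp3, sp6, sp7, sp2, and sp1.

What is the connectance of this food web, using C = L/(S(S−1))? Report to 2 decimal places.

The web has S = 8 species and L = 17 feeding links.
C = L / (S(S−1)) = 17 / 56 = 0.3036 ≈ 0.30.

C = 0.30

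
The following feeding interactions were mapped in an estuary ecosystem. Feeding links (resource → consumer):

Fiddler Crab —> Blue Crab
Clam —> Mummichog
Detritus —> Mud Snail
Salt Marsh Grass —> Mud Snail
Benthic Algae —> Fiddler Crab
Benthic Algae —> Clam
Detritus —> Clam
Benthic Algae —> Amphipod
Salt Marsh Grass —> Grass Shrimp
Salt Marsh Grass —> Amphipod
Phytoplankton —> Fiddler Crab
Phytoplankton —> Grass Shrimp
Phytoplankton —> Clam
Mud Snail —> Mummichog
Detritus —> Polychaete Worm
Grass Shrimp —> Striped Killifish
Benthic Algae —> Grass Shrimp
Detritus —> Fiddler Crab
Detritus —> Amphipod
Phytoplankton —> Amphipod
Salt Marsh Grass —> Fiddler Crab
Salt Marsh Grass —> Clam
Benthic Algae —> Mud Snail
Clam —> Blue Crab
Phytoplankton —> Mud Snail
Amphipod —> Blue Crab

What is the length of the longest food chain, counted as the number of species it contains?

One longest chain: Salt Marsh Grass → Amphipod → Blue Crab.
It has 3 species and 2 links.

3 species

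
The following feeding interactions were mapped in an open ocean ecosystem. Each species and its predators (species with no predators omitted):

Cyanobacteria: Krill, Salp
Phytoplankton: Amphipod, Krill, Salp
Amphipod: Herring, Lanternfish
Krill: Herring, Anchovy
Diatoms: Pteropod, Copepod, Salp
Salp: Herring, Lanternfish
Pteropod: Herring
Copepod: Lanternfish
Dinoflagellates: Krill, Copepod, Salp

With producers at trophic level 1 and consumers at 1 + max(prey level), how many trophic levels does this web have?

3

Producers (level 1): Cyanobacteria, Diatoms, Phytoplankton, Dinoflagellates.
Cyanobacteria → Krill → Anchovy gives Anchovy level 3.
No species has a prey at level 3, so no species reaches level 4.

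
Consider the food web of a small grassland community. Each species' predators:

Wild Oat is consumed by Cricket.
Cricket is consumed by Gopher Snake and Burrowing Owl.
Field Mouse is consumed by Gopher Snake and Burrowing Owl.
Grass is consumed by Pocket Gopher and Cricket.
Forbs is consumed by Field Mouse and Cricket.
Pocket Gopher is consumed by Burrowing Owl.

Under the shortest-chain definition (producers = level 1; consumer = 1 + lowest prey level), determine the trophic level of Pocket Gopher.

Grass is a producer → level 1.
Pocket Gopher eats Grass → level 2.

Trophic level 2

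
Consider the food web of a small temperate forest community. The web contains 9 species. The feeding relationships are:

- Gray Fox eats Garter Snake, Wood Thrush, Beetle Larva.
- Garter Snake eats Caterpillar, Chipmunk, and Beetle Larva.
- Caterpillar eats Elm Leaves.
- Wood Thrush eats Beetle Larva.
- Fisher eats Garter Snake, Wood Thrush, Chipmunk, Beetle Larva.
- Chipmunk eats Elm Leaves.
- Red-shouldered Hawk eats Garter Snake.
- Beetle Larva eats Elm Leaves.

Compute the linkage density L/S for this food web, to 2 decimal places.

L/S = 1.67

There are L = 15 links among S = 9 species.
L/S = 15/9 = 1.6667 ≈ 1.67.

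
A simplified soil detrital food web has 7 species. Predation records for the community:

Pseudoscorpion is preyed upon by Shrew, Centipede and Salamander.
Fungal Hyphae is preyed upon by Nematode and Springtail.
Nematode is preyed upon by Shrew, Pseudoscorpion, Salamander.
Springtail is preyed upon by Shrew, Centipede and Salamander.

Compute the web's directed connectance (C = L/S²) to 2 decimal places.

C = 0.22

The web has S = 7 species and L = 11 feeding links.
C = L / S² = 11 / 49 = 0.2245 ≈ 0.22.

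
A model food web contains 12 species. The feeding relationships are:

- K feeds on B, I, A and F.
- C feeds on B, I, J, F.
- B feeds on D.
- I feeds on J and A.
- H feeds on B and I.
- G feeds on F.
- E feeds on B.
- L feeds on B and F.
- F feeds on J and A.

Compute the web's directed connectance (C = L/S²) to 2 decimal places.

C = 0.13

The web has S = 12 species and L = 19 feeding links.
C = L / S² = 19 / 144 = 0.1319 ≈ 0.13.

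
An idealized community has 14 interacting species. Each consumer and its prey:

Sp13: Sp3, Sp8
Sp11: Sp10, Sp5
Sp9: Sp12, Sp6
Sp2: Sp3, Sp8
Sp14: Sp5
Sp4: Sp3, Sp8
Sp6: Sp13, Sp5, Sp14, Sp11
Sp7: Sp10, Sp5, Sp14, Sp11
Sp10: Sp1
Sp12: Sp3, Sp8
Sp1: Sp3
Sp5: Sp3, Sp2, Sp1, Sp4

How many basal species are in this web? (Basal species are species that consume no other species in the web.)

2

Basal species (no prey listed): Sp3, Sp8.
Count: 2.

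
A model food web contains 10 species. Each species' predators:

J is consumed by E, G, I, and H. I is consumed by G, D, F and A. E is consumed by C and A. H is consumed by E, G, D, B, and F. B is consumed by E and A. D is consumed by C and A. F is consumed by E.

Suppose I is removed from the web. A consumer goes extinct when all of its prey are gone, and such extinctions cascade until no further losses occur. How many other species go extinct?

Remove I.
Every predator of it retains at least one other prey: F still has H; G still has J, H; D still has H; A still has D, B, E.
No consumer loses all prey, so no secondary extinctions occur.

0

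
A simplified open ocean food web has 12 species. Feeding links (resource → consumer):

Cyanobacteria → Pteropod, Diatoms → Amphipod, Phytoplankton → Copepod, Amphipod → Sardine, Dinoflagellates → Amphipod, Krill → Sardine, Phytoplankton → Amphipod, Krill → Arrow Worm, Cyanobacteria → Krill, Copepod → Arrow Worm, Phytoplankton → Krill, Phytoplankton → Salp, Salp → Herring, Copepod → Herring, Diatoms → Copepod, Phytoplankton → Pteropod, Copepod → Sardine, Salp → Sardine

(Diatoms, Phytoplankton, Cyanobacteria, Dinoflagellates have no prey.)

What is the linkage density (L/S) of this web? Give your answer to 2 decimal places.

L/S = 1.50

There are L = 18 links among S = 12 species.
L/S = 18/12 = 1.5000 ≈ 1.50.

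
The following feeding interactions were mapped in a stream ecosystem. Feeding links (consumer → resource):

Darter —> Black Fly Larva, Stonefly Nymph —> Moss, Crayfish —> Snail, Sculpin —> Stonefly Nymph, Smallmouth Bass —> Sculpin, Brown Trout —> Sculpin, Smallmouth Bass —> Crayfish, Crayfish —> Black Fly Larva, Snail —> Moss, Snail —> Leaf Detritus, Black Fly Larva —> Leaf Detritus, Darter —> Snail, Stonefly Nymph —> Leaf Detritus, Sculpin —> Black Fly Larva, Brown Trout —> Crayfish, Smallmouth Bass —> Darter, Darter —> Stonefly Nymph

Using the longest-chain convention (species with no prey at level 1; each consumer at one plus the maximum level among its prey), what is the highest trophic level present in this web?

Basal resources (level 1): Moss, Leaf Detritus.
Leaf Detritus → Black Fly Larva → Crayfish → Brown Trout gives Brown Trout level 4.
No species has a prey at level 4, so no species reaches level 5.

4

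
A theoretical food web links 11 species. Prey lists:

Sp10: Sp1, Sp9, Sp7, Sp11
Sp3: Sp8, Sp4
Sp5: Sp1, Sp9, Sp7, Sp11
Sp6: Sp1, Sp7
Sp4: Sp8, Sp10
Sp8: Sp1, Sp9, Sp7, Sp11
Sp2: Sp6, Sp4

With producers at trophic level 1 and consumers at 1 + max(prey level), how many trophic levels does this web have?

4

Producers (level 1): Sp1, Sp9, Sp7, Sp11.
Sp1 → Sp8 → Sp4 → Sp3 gives Sp3 level 4.
No species has a prey at level 4, so no species reaches level 5.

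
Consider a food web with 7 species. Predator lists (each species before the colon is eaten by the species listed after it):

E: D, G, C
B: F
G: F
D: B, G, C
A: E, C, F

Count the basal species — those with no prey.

Basal species (no prey listed): A.
Count: 1.

1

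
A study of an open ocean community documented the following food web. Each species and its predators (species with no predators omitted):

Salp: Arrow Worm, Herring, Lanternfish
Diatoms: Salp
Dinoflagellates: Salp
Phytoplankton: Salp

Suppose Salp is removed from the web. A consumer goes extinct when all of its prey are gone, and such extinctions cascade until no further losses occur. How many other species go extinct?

Remove Salp.
Round 1: Arrow Worm (all prey gone), Herring (all prey gone), Lanternfish (all prey gone) → extinct.
No further losses. Total secondary extinctions: 3.

3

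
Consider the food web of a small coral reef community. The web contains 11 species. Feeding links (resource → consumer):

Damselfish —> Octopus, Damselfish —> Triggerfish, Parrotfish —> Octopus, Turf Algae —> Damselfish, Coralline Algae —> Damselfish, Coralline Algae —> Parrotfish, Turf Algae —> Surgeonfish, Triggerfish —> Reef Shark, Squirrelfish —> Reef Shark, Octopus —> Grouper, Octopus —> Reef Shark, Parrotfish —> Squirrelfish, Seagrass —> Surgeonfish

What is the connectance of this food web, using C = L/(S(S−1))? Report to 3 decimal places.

C = 0.118

The web has S = 11 species and L = 13 feeding links.
C = L / (S(S−1)) = 13 / 110 = 0.1182 ≈ 0.118.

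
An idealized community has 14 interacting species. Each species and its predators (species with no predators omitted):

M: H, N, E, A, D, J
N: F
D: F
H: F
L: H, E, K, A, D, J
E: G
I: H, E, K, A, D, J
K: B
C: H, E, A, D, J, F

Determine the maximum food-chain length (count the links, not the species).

One longest chain: L → K → B.
It has 3 species and 2 links.

2 links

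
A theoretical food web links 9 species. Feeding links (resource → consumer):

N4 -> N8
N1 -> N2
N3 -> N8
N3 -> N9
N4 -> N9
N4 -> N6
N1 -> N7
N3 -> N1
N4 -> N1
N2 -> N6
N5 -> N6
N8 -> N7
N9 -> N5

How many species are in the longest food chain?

One longest chain: N3 → N1 → N2 → N6.
It has 4 species and 3 links.

4 species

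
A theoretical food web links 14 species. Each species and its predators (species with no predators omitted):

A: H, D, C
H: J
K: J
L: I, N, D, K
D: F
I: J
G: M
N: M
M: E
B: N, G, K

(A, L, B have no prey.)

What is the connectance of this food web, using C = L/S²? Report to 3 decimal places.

C = 0.087

The web has S = 14 species and L = 17 feeding links.
C = L / S² = 17 / 196 = 0.0867 ≈ 0.087.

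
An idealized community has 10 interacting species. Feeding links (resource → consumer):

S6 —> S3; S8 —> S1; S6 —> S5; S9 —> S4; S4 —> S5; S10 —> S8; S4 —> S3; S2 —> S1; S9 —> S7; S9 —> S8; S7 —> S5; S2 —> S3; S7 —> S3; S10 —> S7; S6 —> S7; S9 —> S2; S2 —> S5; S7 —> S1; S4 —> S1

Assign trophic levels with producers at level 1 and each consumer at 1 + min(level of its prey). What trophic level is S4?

S9 is a producer → level 1.
S4 eats S9 → level 2.

Trophic level 2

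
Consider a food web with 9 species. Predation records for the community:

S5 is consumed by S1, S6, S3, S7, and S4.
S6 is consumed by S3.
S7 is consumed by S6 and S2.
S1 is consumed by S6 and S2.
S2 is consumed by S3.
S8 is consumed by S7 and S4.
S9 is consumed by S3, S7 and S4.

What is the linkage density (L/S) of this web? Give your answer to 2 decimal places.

L/S = 1.78

There are L = 16 links among S = 9 species.
L/S = 16/9 = 1.7778 ≈ 1.78.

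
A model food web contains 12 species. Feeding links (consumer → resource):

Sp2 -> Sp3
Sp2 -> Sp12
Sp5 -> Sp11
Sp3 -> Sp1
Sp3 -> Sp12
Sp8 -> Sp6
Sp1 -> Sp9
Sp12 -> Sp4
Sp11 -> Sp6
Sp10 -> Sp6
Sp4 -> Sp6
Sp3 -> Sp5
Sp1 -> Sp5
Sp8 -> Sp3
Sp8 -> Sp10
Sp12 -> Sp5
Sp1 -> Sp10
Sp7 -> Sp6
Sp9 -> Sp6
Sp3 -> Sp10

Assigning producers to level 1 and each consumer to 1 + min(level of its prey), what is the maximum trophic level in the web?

4

Producers (level 1): Sp6.
Following each consumer down to its lowest-level prey: Sp6 → Sp4 → Sp12 → Sp2 (levels 1 through 4).
All prey of Sp2 (Sp12 3, Sp3 3) are at level 3 or above, so Sp2 is at level 1 + 3 = 4.
Every consumer has at least one prey at level 3 or below, so none exceeds level 4.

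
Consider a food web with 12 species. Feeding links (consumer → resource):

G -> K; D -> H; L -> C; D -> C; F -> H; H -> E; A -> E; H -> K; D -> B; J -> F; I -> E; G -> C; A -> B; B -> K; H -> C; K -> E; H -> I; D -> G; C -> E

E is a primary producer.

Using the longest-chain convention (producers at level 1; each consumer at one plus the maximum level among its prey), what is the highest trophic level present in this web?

Producers (level 1): E.
E → C → H → F → J gives J level 5.
No species has a prey at level 5, so no species reaches level 6.

5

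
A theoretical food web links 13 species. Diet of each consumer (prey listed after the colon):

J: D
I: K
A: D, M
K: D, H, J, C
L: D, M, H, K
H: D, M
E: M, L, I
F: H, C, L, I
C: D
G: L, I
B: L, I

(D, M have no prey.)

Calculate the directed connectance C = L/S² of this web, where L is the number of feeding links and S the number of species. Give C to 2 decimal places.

C = 0.15

The web has S = 13 species and L = 26 feeding links.
C = L / S² = 26 / 169 = 0.1538 ≈ 0.15.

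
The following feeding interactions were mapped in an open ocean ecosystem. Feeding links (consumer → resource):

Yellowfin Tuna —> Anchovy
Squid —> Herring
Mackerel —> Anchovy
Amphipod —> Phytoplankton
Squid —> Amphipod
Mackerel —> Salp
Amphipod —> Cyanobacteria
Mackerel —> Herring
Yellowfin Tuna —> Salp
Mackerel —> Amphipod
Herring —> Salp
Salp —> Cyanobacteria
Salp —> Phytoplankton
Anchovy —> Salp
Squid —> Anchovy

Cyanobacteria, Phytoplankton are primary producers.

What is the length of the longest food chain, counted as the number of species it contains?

4 species

One longest chain: Cyanobacteria → Salp → Anchovy → Yellowfin Tuna.
It has 4 species and 3 links.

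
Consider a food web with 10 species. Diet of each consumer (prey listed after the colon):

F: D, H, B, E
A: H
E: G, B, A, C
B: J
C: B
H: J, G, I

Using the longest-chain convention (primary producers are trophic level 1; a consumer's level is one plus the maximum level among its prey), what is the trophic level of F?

Trophic level 5

J is a producer → level 1.
H eats J (level 1); other prey at levels: G 1, I 1 → level 2.
A eats H → level 3.
E eats A (level 3); other prey at levels: G 1, B 2, C 3 → level 4.
F eats E (level 4); other prey at levels: D 1, H 2, B 2 → level 5.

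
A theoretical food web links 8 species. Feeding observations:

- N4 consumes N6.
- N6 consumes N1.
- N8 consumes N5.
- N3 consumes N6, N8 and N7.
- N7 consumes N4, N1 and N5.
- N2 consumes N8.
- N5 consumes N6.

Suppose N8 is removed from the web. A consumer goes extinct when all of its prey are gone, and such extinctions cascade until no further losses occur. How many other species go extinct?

Remove N8.
Round 1: N2 (all prey gone) → extinct.
No further losses. Total secondary extinctions: 1.

1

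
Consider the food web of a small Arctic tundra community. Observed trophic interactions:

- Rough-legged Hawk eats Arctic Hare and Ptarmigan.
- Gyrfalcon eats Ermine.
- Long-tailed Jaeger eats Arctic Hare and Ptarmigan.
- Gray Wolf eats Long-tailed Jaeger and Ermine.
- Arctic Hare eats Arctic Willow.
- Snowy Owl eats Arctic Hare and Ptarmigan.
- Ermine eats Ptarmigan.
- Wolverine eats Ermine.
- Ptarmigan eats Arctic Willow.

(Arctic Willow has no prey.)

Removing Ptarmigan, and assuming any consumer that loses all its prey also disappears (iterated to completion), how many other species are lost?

Remove Ptarmigan.
Round 1: Ermine (all prey gone) → extinct.
Round 2: Wolverine (all prey gone), Gyrfalcon (all prey gone) → extinct.
No further losses. Total secondary extinctions: 3.

3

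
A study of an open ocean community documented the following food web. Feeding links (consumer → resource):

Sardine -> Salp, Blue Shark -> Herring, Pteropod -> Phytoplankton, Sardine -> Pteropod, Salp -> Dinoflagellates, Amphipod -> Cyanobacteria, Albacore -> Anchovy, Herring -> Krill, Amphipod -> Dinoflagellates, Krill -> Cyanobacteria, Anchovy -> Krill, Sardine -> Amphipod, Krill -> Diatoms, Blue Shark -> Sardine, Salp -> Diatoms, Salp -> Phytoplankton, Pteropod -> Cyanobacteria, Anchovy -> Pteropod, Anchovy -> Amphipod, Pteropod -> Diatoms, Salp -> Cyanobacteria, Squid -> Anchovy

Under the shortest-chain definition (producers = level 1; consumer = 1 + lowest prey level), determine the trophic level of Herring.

Trophic level 3

Diatoms is a producer → level 1.
Krill eats Diatoms → level 2.
Herring eats Krill → level 3.
No prey of Herring is below level 2, so 3 is the minimum.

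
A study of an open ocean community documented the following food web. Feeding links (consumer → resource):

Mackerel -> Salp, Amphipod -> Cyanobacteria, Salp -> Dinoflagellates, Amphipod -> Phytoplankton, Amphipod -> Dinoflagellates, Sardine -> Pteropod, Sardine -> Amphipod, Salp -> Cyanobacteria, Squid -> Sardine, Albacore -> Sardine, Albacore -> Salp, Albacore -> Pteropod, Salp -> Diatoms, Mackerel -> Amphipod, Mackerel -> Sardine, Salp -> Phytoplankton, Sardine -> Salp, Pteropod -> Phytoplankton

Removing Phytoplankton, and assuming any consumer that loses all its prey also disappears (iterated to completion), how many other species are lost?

1

Remove Phytoplankton.
Round 1: Pteropod (all prey gone) → extinct.
No further losses. Total secondary extinctions: 1.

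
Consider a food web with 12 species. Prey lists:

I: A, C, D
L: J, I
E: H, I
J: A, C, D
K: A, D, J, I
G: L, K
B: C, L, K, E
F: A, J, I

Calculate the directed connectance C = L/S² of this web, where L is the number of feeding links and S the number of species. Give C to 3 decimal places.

The web has S = 12 species and L = 23 feeding links.
C = L / S² = 23 / 144 = 0.1597 ≈ 0.160.

C = 0.160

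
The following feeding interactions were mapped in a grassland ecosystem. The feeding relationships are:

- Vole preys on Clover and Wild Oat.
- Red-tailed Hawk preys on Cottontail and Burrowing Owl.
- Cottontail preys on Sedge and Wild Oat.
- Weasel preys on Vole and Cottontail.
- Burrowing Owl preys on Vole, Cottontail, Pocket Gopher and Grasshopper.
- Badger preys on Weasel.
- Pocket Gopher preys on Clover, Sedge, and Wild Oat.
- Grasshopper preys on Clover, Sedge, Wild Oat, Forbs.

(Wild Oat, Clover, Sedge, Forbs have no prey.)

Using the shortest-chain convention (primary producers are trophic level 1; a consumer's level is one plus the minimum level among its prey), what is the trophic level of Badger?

Trophic level 4

Wild Oat is a producer → level 1.
Vole eats Wild Oat → level 2.
Weasel eats Vole → level 3.
Badger eats Weasel → level 4.
No prey of Badger is below level 3, so 4 is the minimum.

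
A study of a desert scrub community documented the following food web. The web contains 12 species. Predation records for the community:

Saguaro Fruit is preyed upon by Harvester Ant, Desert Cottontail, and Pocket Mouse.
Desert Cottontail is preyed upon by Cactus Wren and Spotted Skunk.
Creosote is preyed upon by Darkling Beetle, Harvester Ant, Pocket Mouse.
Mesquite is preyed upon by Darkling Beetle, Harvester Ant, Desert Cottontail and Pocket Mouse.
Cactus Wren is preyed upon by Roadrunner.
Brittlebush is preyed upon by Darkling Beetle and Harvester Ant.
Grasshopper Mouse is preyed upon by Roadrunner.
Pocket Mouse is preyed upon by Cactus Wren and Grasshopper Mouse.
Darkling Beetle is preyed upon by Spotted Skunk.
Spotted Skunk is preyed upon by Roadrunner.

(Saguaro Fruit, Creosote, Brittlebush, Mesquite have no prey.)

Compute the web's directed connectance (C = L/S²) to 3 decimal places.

C = 0.139

The web has S = 12 species and L = 20 feeding links.
C = L / S² = 20 / 144 = 0.1389 ≈ 0.139.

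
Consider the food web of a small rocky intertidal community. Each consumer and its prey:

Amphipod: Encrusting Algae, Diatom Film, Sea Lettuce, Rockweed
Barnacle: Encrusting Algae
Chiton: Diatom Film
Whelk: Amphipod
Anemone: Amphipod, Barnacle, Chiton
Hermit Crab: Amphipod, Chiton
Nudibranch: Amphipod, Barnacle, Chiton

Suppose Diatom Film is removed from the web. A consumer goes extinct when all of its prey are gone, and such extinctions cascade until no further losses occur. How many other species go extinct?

Remove Diatom Film.
Round 1: Chiton (all prey gone) → extinct.
No further losses. Total secondary extinctions: 1.

1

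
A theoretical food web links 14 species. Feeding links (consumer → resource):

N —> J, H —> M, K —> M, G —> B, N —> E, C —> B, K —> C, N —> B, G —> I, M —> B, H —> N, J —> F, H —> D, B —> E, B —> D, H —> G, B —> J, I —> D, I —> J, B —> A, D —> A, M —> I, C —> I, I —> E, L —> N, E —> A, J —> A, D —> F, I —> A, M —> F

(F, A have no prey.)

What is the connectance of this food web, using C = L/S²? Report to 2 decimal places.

C = 0.15

The web has S = 14 species and L = 30 feeding links.
C = L / S² = 30 / 196 = 0.1531 ≈ 0.15.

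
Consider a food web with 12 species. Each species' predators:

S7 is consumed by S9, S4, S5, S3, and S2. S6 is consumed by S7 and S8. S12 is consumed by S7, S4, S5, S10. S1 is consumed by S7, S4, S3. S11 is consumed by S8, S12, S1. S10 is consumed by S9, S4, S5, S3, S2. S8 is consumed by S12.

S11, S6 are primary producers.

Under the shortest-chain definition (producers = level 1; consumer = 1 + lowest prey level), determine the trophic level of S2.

Trophic level 3

S6 is a producer → level 1.
S7 eats S6 → level 2.
S2 eats S7 → level 3.
No prey of S2 is below level 2, so 3 is the minimum.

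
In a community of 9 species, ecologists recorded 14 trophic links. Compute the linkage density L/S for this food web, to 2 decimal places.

There are L = 14 links among S = 9 species.
L/S = 14/9 = 1.5556 ≈ 1.56.

L/S = 1.56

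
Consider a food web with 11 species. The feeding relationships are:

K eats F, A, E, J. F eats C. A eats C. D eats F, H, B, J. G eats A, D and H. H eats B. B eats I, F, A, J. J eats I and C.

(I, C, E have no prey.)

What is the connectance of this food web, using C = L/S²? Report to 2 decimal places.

C = 0.17

The web has S = 11 species and L = 20 feeding links.
C = L / S² = 20 / 121 = 0.1653 ≈ 0.17.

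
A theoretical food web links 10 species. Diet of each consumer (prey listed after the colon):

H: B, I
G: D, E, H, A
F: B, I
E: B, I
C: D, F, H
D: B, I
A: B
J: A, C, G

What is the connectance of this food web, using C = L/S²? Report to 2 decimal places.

The web has S = 10 species and L = 19 feeding links.
C = L / S² = 19 / 100 = 0.1900 ≈ 0.19.

C = 0.19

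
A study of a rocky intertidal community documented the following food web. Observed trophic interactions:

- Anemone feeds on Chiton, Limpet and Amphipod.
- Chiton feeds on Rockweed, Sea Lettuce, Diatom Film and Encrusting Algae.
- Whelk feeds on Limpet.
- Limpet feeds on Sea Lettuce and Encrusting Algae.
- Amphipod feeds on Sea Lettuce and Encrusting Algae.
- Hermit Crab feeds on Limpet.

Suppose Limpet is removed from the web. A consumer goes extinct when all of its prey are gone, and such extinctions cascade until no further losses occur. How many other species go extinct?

2

Remove Limpet.
Round 1: Hermit Crab (all prey gone), Whelk (all prey gone) → extinct.
No further losses. Total secondary extinctions: 2.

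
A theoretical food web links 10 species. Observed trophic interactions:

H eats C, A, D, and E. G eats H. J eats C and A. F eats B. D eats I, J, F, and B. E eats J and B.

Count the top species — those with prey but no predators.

1

Top species (has prey, but nothing eats it): G.
Count: 1.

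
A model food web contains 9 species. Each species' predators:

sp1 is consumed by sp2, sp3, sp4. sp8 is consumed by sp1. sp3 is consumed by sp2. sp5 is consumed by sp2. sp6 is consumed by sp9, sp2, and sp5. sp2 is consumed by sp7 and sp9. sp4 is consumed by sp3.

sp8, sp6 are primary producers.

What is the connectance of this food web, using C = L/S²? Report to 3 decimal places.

C = 0.148

The web has S = 9 species and L = 12 feeding links.
C = L / S² = 12 / 81 = 0.1481 ≈ 0.148.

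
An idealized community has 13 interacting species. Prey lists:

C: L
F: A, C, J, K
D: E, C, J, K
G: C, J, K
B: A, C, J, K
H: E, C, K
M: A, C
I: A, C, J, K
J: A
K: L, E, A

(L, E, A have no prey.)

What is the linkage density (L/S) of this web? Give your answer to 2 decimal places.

There are L = 29 links among S = 13 species.
L/S = 29/13 = 2.2308 ≈ 2.23.

L/S = 2.23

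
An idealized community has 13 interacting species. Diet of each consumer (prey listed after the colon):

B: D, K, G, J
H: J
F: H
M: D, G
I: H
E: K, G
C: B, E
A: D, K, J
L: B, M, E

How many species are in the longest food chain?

3 species

One longest chain: J → H → F.
It has 3 species and 2 links.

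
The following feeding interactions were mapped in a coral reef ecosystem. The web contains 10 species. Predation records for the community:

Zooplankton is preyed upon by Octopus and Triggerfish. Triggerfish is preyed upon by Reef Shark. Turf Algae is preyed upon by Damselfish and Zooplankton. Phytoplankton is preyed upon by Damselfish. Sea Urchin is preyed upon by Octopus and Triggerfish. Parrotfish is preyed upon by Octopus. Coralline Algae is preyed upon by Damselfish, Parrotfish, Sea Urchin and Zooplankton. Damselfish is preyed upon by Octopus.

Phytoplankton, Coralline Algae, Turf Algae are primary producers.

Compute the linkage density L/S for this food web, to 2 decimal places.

There are L = 14 links among S = 10 species.
L/S = 14/10 = 1.4000 ≈ 1.40.

L/S = 1.40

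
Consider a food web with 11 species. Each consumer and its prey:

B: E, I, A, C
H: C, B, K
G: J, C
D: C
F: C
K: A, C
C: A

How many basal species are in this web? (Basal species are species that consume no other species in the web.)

Basal species (no prey listed): J, E, I, A.
Count: 4.

4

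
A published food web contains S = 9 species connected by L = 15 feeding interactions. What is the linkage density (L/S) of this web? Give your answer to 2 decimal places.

There are L = 15 links among S = 9 species.
L/S = 15/9 = 1.6667 ≈ 1.67.

L/S = 1.67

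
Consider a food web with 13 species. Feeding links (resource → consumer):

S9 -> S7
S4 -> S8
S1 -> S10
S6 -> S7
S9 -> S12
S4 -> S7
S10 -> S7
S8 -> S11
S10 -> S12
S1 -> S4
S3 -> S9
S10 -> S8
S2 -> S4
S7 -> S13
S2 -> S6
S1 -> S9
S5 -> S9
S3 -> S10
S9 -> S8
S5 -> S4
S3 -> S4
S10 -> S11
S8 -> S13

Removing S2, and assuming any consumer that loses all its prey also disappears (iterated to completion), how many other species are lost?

1

Remove S2.
Round 1: S6 (all prey gone) → extinct.
No further losses. Total secondary extinctions: 1.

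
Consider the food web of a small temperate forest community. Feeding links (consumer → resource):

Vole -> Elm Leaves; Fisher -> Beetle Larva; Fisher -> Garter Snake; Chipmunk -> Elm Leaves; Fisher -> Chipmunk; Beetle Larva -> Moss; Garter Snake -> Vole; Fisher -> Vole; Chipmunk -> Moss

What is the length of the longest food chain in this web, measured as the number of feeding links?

One longest chain: Elm Leaves → Vole → Garter Snake → Fisher.
It has 4 species and 3 links.

3 links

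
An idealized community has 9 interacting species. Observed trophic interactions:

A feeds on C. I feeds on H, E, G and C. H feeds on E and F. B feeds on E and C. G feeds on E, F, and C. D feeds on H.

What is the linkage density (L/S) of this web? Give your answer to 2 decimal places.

There are L = 13 links among S = 9 species.
L/S = 13/9 = 1.4444 ≈ 1.44.

L/S = 1.44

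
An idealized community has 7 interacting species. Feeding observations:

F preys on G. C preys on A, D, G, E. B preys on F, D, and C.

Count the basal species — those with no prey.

4

Basal species (no prey listed): E, G, D, A.
Count: 4.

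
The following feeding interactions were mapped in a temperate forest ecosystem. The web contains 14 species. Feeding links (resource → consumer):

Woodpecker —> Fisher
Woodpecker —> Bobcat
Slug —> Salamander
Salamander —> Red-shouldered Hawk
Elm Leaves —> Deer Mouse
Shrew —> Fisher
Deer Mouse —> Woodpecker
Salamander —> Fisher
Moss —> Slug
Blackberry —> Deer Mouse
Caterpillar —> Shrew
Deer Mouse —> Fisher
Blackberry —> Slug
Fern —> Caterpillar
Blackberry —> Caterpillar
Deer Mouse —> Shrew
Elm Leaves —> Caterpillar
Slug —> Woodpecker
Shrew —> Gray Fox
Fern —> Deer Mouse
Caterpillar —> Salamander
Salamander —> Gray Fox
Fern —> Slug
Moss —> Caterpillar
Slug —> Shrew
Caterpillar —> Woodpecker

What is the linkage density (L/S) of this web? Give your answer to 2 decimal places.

L/S = 1.86

There are L = 26 links among S = 14 species.
L/S = 26/14 = 1.8571 ≈ 1.86.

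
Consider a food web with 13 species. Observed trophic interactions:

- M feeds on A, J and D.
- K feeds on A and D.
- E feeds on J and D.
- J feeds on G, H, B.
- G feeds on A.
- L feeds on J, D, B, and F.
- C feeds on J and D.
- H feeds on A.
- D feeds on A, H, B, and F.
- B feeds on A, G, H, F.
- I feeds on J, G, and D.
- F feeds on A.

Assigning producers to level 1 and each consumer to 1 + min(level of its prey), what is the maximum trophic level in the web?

3

Producers (level 1): A.
Following each consumer down to its lowest-level prey: A → H → J (levels 1 through 3).
All prey of J (H 2, G 2, B 2) are at level 2 or above, so J is at level 1 + 2 = 3.
Every consumer has at least one prey at level 2 or below, so none exceeds level 3.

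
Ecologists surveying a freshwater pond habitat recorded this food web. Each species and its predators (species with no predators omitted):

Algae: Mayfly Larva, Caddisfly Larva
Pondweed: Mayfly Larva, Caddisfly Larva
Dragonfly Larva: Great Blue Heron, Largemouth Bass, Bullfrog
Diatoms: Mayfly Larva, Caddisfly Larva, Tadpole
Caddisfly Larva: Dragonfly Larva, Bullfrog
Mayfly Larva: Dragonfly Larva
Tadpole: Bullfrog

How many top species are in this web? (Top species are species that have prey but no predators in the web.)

Top species (has prey, but nothing eats it): Great Blue Heron, Largemouth Bass, Bullfrog.
Count: 3.

3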